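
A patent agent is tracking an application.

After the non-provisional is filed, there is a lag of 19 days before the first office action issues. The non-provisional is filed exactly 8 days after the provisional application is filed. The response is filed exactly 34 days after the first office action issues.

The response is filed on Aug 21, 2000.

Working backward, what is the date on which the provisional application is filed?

The response is filed: Aug 21, 2000.
The first office action issues: Aug 21, 2000 − 34 days = Jul 18, 2000.
The non-provisional is filed: Jul 18, 2000 − 19 days = Jun 29, 2000.
The provisional application is filed: Jun 29, 2000 − 8 days = Jun 21, 2000.

Jun 21, 2000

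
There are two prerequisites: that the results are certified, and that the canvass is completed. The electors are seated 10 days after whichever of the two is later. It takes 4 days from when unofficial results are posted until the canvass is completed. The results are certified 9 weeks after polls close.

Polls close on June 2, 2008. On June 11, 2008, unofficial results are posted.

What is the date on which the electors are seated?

August 14, 2008

Polls close: Jun 2, 2008.
The results are certified: Jun 2, 2008 + 9 weeks = Aug 4, 2008.
Unofficial results are posted: Jun 11, 2008.
The canvass is completed: Jun 11, 2008 + 4 days = Jun 15, 2008.
Both prerequisites met — the results are certified (Aug 4, 2008), the canvass is completed (Jun 15, 2008); the later is Aug 4, 2008.
The electors are seated: Aug 4, 2008 + 10 days = Aug 14, 2008.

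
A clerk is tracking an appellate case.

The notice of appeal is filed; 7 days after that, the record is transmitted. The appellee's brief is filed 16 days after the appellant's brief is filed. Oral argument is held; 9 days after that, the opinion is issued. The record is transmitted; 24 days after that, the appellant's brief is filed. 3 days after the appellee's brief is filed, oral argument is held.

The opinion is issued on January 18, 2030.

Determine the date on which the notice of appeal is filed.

November 20, 2029

The opinion is issued: Jan 18, 2030.
Oral argument is held: Jan 18, 2030 − 9 days = Jan 9, 2030.
The appellee's brief is filed: Jan 9, 2030 − 3 days = Jan 6, 2030.
The appellant's brief is filed: Jan 6, 2030 − 16 days = Dec 21, 2029.
The record is transmitted: Dec 21, 2029 − 24 days = Nov 27, 2029.
The notice of appeal is filed: Nov 27, 2029 − 7 days = Nov 20, 2029.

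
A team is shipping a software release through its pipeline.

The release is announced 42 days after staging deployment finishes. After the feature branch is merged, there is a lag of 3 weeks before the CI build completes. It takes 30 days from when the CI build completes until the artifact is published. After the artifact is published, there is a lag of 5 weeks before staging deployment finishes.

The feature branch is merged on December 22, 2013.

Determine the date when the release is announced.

The feature branch is merged: Dec 22, 2013.
The CI build completes: Dec 22, 2013 + 3 weeks = Jan 12, 2014.
The artifact is published: Jan 12, 2014 + 30 days = Feb 11, 2014.
Staging deployment finishes: Feb 11, 2014 + 5 weeks = Mar 18, 2014.
The release is announced: Mar 18, 2014 + 42 days = Apr 29, 2014.

April 29, 2014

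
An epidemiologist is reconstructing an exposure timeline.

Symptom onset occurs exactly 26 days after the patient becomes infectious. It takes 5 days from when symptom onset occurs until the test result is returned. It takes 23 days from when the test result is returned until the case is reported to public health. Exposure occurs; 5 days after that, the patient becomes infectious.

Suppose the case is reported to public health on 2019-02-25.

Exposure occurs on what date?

2018-12-28

The case is reported to public health: Feb 25, 2019.
The test result is returned: Feb 25, 2019 − 23 days = Feb 2, 2019.
Symptom onset occurs: Feb 2, 2019 − 5 days = Jan 28, 2019.
The patient becomes infectious: Jan 28, 2019 − 26 days = Jan 2, 2019.
Exposure occurs: Jan 2, 2019 − 5 days = Dec 28, 2018.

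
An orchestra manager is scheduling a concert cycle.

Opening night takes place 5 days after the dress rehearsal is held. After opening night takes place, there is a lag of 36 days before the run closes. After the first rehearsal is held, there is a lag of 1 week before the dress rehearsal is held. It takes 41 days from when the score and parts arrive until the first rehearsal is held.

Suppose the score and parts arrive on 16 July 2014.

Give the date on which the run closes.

13 October 2014

The score and parts arrive: Jul 16, 2014.
The first rehearsal is held: Jul 16, 2014 + 41 days = Aug 26, 2014.
The dress rehearsal is held: Aug 26, 2014 + 1 week = Sep 2, 2014.
Opening night takes place: Sep 2, 2014 + 5 days = Sep 7, 2014.
The run closes: Sep 7, 2014 + 36 days = Oct 13, 2014.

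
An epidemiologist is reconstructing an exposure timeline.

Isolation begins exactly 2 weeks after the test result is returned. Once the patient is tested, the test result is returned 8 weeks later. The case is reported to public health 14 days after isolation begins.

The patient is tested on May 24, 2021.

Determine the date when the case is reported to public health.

August 16, 2021

The patient is tested: May 24, 2021.
The test result is returned: May 24, 2021 + 8 weeks = Jul 19, 2021.
Isolation begins: Jul 19, 2021 + 2 weeks = Aug 2, 2021.
The case is reported to public health: Aug 2, 2021 + 14 days = Aug 16, 2021.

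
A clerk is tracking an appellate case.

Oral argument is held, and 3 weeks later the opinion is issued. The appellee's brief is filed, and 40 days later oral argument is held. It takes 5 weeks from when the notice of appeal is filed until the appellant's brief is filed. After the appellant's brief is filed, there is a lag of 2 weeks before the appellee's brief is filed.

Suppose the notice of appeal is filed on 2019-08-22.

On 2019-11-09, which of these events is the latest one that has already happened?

The notice of appeal is filed: Aug 22, 2019.
The appellant's brief is filed: Aug 22, 2019 + 5 weeks = Sep 26, 2019.
The appellee's brief is filed: Sep 26, 2019 + 2 weeks = Oct 10, 2019.
Oral argument is held: Oct 10, 2019 + 40 days = Nov 19, 2019.
The opinion is issued: Nov 19, 2019 + 3 weeks = Dec 10, 2019.
Nov 9, 2019 falls between when the appellee's brief is filed (Oct 10, 2019) and when oral argument is held (Nov 19, 2019).

The appellee's brief is filed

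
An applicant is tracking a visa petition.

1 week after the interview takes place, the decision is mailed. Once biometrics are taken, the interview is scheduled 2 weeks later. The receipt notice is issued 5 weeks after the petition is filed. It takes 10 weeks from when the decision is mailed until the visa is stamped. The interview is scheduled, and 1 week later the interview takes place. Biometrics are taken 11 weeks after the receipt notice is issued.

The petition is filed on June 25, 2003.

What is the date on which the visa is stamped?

The petition is filed: Jun 25, 2003.
The receipt notice is issued: Jun 25, 2003 + 5 weeks = Jul 30, 2003.
Biometrics are taken: Jul 30, 2003 + 11 weeks = Oct 15, 2003.
The interview is scheduled: Oct 15, 2003 + 2 weeks = Oct 29, 2003.
The interview takes place: Oct 29, 2003 + 1 week = Nov 5, 2003.
The decision is mailed: Nov 5, 2003 + 1 week = Nov 12, 2003.
The visa is stamped: Nov 12, 2003 + 10 weeks = Jan 21, 2004.

January 21, 2004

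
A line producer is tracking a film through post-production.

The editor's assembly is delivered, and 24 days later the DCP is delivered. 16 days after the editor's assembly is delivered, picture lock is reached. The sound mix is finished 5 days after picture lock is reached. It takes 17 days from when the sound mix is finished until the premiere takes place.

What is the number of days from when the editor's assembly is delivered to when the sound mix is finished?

Causal path: the editor's assembly is delivered → picture lock is reached → the sound mix is finished.
Total delay along the path: 16 + 5 = 21 days.

21 days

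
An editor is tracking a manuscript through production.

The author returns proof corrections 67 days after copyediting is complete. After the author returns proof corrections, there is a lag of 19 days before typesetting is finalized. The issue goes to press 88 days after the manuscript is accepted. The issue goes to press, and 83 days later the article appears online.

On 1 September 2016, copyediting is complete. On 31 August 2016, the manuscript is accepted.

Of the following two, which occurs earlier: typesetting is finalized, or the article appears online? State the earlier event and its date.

Copyediting is complete: Sep 1, 2016.
The author returns proof corrections: Sep 1, 2016 + 67 days = Nov 7, 2016.
Typesetting is finalized: Nov 7, 2016 + 19 days = Nov 26, 2016.
The manuscript is accepted: Aug 31, 2016.
The issue goes to press: Aug 31, 2016 + 88 days = Nov 27, 2016.
The article appears online: Nov 27, 2016 + 83 days = Feb 18, 2017.
Comparing: typesetting is finalized on Nov 26, 2016 vs the article appears online on Feb 18, 2017. Earlier: typesetting is finalized.

Typesetting is finalized — 26 November 2016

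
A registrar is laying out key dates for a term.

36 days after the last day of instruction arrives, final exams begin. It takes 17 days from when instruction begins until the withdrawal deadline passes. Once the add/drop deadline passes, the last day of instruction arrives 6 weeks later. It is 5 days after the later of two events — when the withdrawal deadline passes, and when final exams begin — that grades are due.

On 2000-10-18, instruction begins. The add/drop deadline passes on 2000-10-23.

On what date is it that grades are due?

2001-01-14

Instruction begins: Oct 18, 2000.
The withdrawal deadline passes: Oct 18, 2000 + 17 days = Nov 4, 2000.
The add/drop deadline passes: Oct 23, 2000.
The last day of instruction arrives: Oct 23, 2000 + 6 weeks = Dec 4, 2000.
Final exams begin: Dec 4, 2000 + 36 days = Jan 9, 2001.
Both prerequisites met — the withdrawal deadline passes (Nov 4, 2000), final exams begin (Jan 9, 2001); the later is Jan 9, 2001.
Grades are due: Jan 9, 2001 + 5 days = Jan 14, 2001.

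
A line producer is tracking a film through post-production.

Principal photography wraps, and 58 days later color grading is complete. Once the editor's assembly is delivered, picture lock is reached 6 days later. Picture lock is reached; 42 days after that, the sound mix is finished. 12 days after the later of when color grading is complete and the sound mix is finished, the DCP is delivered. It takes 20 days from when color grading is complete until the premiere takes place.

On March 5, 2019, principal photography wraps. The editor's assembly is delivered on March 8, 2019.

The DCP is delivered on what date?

Principal photography wraps: Mar 5, 2019.
Color grading is complete: Mar 5, 2019 + 58 days = May 2, 2019.
The editor's assembly is delivered: Mar 8, 2019.
Picture lock is reached: Mar 8, 2019 + 6 days = Mar 14, 2019.
The sound mix is finished: Mar 14, 2019 + 42 days = Apr 25, 2019.
Both prerequisites met — color grading is complete (May 2, 2019), the sound mix is finished (Apr 25, 2019); the later is May 2, 2019.
The DCP is delivered: May 2, 2019 + 12 days = May 14, 2019.

May 14, 2019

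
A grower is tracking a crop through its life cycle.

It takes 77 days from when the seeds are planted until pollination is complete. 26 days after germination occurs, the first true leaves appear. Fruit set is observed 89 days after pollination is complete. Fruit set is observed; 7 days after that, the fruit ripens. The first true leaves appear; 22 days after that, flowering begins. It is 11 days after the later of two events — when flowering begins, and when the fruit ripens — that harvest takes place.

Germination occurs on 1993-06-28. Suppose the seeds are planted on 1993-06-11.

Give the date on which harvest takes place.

1993-12-12

Germination occurs: Jun 28, 1993.
The first true leaves appear: Jun 28, 1993 + 26 days = Jul 24, 1993.
Flowering begins: Jul 24, 1993 + 22 days = Aug 15, 1993.
The seeds are planted: Jun 11, 1993.
Pollination is complete: Jun 11, 1993 + 77 days = Aug 27, 1993.
Fruit set is observed: Aug 27, 1993 + 89 days = Nov 24, 1993.
The fruit ripens: Nov 24, 1993 + 7 days = Dec 1, 1993.
Both prerequisites met — flowering begins (Aug 15, 1993), the fruit ripens (Dec 1, 1993); the later is Dec 1, 1993.
Harvest takes place: Dec 1, 1993 + 11 days = Dec 12, 1993.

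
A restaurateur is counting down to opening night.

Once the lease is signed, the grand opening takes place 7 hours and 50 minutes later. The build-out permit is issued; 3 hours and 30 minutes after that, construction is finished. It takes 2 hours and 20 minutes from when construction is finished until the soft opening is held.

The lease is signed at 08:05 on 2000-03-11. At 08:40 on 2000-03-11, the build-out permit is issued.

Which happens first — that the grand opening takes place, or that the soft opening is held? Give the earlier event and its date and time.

The soft opening is held — 14:30 on 2000-03-11

The lease is signed: 08:05 Mar 11, 2000.
The grand opening takes place: 08:05 Mar 11, 2000 + 7h50m = 15:55 Mar 11, 2000.
The build-out permit is issued: 08:40 Mar 11, 2000.
Construction is finished: 08:40 Mar 11, 2000 + 3h30m = 12:10 Mar 11, 2000.
The soft opening is held: 12:10 Mar 11, 2000 + 2h20m = 14:30 Mar 11, 2000.
Comparing: the grand opening takes place at 15:55 Mar 11, 2000 vs the soft opening is held at 14:30 Mar 11, 2000. Earlier: the soft opening is held.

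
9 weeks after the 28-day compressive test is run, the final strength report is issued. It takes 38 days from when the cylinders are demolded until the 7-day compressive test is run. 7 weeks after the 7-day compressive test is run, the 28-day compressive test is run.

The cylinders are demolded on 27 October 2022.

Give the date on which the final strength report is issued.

The cylinders are demolded: Oct 27, 2022.
The 7-day compressive test is run: Oct 27, 2022 + 38 days = Dec 4, 2022.
The 28-day compressive test is run: Dec 4, 2022 + 7 weeks = Jan 22, 2023.
The final strength report is issued: Jan 22, 2023 + 9 weeks = Mar 26, 2023.

26 March 2023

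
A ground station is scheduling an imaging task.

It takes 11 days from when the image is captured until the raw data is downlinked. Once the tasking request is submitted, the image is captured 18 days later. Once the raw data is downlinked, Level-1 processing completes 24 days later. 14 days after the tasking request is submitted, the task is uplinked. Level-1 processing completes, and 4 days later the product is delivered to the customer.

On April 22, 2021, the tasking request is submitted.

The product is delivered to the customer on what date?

The tasking request is submitted: Apr 22, 2021.
The image is captured: Apr 22, 2021 + 18 days = May 10, 2021.
The raw data is downlinked: May 10, 2021 + 11 days = May 21, 2021.
Level-1 processing completes: May 21, 2021 + 24 days = Jun 14, 2021.
The product is delivered to the customer: Jun 14, 2021 + 4 days = Jun 18, 2021.

June 18, 2021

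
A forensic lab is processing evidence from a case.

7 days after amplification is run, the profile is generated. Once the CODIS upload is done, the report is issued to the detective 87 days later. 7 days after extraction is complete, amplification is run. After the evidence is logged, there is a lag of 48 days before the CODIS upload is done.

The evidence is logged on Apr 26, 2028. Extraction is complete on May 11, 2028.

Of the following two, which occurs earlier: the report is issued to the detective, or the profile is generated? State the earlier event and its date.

The profile is generated — May 25, 2028

The evidence is logged: Apr 26, 2028.
The CODIS upload is done: Apr 26, 2028 + 48 days = Jun 13, 2028.
The report is issued to the detective: Jun 13, 2028 + 87 days = Sep 8, 2028.
Extraction is complete: May 11, 2028.
Amplification is run: May 11, 2028 + 7 days = May 18, 2028.
The profile is generated: May 18, 2028 + 7 days = May 25, 2028.
Comparing: the report is issued to the detective on Sep 8, 2028 vs the profile is generated on May 25, 2028. Earlier: the profile is generated.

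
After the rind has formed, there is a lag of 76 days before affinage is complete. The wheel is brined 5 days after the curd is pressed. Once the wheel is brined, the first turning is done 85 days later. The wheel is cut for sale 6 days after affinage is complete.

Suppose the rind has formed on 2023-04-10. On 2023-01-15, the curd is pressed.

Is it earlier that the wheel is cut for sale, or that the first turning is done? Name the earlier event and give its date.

The first turning is done — 2023-04-15

The rind has formed: Apr 10, 2023.
Affinage is complete: Apr 10, 2023 + 76 days = Jun 25, 2023.
The wheel is cut for sale: Jun 25, 2023 + 6 days = Jul 1, 2023.
The curd is pressed: Jan 15, 2023.
The wheel is brined: Jan 15, 2023 + 5 days = Jan 20, 2023.
The first turning is done: Jan 20, 2023 + 85 days = Apr 15, 2023.
Comparing: the wheel is cut for sale on Jul 1, 2023 vs the first turning is done on Apr 15, 2023. Earlier: the first turning is done.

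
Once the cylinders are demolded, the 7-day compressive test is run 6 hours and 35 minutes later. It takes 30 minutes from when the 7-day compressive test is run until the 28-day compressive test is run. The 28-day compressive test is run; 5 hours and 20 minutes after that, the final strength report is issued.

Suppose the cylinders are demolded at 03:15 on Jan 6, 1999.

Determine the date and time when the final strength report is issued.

The cylinders are demolded: 03:15 Jan 6, 1999.
The 7-day compressive test is run: 03:15 Jan 6, 1999 + 6h35m = 09:50 Jan 6, 1999.
The 28-day compressive test is run: 09:50 Jan 6, 1999 + 30m = 10:20 Jan 6, 1999.
The final strength report is issued: 10:20 Jan 6, 1999 + 5h20m = 15:40 Jan 6, 1999.

15:40 on Jan 6, 1999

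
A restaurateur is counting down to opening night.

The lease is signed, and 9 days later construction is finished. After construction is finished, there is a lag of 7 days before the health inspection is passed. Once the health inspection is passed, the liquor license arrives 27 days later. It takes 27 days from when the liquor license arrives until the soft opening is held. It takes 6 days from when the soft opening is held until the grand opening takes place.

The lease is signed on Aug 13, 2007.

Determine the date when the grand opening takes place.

The lease is signed: Aug 13, 2007.
Construction is finished: Aug 13, 2007 + 9 days = Aug 22, 2007.
The health inspection is passed: Aug 22, 2007 + 7 days = Aug 29, 2007.
The liquor license arrives: Aug 29, 2007 + 27 days = Sep 25, 2007.
The soft opening is held: Sep 25, 2007 + 27 days = Oct 22, 2007.
The grand opening takes place: Oct 22, 2007 + 6 days = Oct 28, 2007.

Oct 28, 2007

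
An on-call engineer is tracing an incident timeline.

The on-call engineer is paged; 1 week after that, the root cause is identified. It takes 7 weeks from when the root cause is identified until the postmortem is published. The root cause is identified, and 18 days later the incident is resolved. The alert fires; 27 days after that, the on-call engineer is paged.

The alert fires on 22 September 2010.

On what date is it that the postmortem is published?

The alert fires: Sep 22, 2010.
The on-call engineer is paged: Sep 22, 2010 + 27 days = Oct 19, 2010.
The root cause is identified: Oct 19, 2010 + 1 week = Oct 26, 2010.
The postmortem is published: Oct 26, 2010 + 7 weeks = Dec 14, 2010.

14 December 2010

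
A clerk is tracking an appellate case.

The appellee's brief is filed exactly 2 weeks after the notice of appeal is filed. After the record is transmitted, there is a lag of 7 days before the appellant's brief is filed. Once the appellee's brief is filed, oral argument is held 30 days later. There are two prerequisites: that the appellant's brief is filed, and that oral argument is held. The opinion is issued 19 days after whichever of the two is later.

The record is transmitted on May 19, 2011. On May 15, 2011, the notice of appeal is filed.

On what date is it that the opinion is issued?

The record is transmitted: May 19, 2011.
The appellant's brief is filed: May 19, 2011 + 7 days = May 26, 2011.
The notice of appeal is filed: May 15, 2011.
The appellee's brief is filed: May 15, 2011 + 2 weeks = May 29, 2011.
Oral argument is held: May 29, 2011 + 30 days = Jun 28, 2011.
Both prerequisites met — the appellant's brief is filed (May 26, 2011), oral argument is held (Jun 28, 2011); the later is Jun 28, 2011.
The opinion is issued: Jun 28, 2011 + 19 days = Jul 17, 2011.

Jul 17, 2011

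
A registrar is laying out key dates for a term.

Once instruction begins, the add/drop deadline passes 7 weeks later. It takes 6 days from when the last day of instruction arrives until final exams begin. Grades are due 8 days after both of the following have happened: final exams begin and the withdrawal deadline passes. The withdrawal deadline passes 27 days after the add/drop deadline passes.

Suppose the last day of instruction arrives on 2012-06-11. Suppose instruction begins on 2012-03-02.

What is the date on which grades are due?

2012-06-25

The last day of instruction arrives: Jun 11, 2012.
Final exams begin: Jun 11, 2012 + 6 days = Jun 17, 2012.
Instruction begins: Mar 2, 2012.
The add/drop deadline passes: Mar 2, 2012 + 7 weeks = Apr 20, 2012.
The withdrawal deadline passes: Apr 20, 2012 + 27 days = May 17, 2012.
Both prerequisites met — final exams begin (Jun 17, 2012), the withdrawal deadline passes (May 17, 2012); the later is Jun 17, 2012.
Grades are due: Jun 17, 2012 + 8 days = Jun 25, 2012.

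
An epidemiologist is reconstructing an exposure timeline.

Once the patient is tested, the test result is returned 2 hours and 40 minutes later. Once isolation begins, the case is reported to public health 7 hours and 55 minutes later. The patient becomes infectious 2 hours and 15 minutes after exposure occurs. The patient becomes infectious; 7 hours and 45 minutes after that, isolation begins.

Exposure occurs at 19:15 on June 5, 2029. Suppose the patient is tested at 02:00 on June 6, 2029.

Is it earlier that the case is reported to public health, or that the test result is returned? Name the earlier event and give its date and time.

The test result is returned — 04:40 on June 6, 2029

Exposure occurs: 19:15 Jun 5, 2029.
The patient becomes infectious: 19:15 Jun 5, 2029 + 2h15m = 21:30 Jun 5, 2029.
Isolation begins: 21:30 Jun 5, 2029 + 7h45m = 05:15 Jun 6, 2029.
The case is reported to public health: 05:15 Jun 6, 2029 + 7h55m = 13:10 Jun 6, 2029.
The patient is tested: 02:00 Jun 6, 2029.
The test result is returned: 02:00 Jun 6, 2029 + 2h40m = 04:40 Jun 6, 2029.
Comparing: the case is reported to public health at 13:10 Jun 6, 2029 vs the test result is returned at 04:40 Jun 6, 2029. Earlier: the test result is returned.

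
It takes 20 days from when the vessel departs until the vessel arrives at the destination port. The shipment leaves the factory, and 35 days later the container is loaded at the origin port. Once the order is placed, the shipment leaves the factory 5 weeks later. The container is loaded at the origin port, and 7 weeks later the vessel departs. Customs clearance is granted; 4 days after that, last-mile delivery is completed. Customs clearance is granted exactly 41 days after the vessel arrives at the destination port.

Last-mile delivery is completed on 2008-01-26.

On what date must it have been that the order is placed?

2007-07-26

Last-mile delivery is completed: Jan 26, 2008.
Customs clearance is granted: Jan 26, 2008 − 4 days = Jan 22, 2008.
The vessel arrives at the destination port: Jan 22, 2008 − 41 days = Dec 12, 2007.
The vessel departs: Dec 12, 2007 − 20 days = Nov 22, 2007.
The container is loaded at the origin port: Nov 22, 2007 − 7 weeks = Oct 4, 2007.
The shipment leaves the factory: Oct 4, 2007 − 35 days = Aug 30, 2007.
The order is placed: Aug 30, 2007 − 5 weeks = Jul 26, 2007.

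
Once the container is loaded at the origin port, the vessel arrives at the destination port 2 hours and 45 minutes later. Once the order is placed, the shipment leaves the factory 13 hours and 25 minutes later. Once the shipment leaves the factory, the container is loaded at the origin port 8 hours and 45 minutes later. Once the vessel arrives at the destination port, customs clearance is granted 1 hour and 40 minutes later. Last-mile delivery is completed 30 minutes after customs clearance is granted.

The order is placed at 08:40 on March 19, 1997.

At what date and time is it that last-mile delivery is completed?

11:45 on March 20, 1997

The order is placed: 08:40 Mar 19, 1997.
The shipment leaves the factory: 08:40 Mar 19, 1997 + 13h25m = 22:05 Mar 19, 1997.
The container is loaded at the origin port: 22:05 Mar 19, 1997 + 8h45m = 06:50 Mar 20, 1997.
The vessel arrives at the destination port: 06:50 Mar 20, 1997 + 2h45m = 09:35 Mar 20, 1997.
Customs clearance is granted: 09:35 Mar 20, 1997 + 1h40m = 11:15 Mar 20, 1997.
Last-mile delivery is completed: 11:15 Mar 20, 1997 + 30m = 11:45 Mar 20, 1997.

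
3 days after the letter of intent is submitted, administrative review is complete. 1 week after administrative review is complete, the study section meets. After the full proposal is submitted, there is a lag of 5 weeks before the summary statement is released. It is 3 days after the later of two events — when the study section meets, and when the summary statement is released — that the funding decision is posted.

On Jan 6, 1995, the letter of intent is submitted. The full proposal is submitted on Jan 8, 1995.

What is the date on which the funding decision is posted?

Feb 15, 1995

The letter of intent is submitted: Jan 6, 1995.
Administrative review is complete: Jan 6, 1995 + 3 days = Jan 9, 1995.
The study section meets: Jan 9, 1995 + 1 week = Jan 16, 1995.
The full proposal is submitted: Jan 8, 1995.
The summary statement is released: Jan 8, 1995 + 5 weeks = Feb 12, 1995.
Both prerequisites met — the study section meets (Jan 16, 1995), the summary statement is released (Feb 12, 1995); the later is Feb 12, 1995.
The funding decision is posted: Feb 12, 1995 + 3 days = Feb 15, 1995.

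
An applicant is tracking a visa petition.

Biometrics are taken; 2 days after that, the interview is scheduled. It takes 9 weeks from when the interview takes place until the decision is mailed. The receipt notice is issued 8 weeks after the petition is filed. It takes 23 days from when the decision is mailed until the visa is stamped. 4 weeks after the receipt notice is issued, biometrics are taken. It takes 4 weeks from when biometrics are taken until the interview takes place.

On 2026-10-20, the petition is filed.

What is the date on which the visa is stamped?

2027-05-06

The petition is filed: Oct 20, 2026.
The receipt notice is issued: Oct 20, 2026 + 8 weeks = Dec 15, 2026.
Biometrics are taken: Dec 15, 2026 + 4 weeks = Jan 12, 2027.
The interview takes place: Jan 12, 2027 + 4 weeks = Feb 9, 2027.
The decision is mailed: Feb 9, 2027 + 9 weeks = Apr 13, 2027.
The visa is stamped: Apr 13, 2027 + 23 days = May 6, 2027.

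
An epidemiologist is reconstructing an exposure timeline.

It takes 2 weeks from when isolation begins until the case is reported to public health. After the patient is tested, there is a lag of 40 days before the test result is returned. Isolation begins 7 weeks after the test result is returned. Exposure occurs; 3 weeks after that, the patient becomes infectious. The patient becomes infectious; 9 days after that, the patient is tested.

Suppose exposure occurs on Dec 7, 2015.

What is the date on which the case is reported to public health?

Exposure occurs: Dec 7, 2015.
The patient becomes infectious: Dec 7, 2015 + 3 weeks = Dec 28, 2015.
The patient is tested: Dec 28, 2015 + 9 days = Jan 6, 2016.
The test result is returned: Jan 6, 2016 + 40 days = Feb 15, 2016.
Isolation begins: Feb 15, 2016 + 7 weeks = Apr 4, 2016.
The case is reported to public health: Apr 4, 2016 + 2 weeks = Apr 18, 2016.

Apr 18, 2016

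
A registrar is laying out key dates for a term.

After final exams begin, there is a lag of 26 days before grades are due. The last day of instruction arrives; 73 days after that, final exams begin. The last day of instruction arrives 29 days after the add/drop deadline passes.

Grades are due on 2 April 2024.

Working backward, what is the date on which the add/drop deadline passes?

Grades are due: Apr 2, 2024.
Final exams begin: Apr 2, 2024 − 26 days = Mar 7, 2024.
The last day of instruction arrives: Mar 7, 2024 − 73 days = Dec 25, 2023.
The add/drop deadline passes: Dec 25, 2023 − 29 days = Nov 26, 2023.

26 November 2023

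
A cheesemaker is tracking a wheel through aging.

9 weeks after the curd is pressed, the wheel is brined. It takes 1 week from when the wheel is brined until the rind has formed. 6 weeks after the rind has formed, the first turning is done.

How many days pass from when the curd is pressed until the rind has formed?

Causal path: the curd is pressed → the wheel is brined → the rind has formed.
Total delay along the path: 9 + 1 weeks = 10 weeks = 70 days.

70 days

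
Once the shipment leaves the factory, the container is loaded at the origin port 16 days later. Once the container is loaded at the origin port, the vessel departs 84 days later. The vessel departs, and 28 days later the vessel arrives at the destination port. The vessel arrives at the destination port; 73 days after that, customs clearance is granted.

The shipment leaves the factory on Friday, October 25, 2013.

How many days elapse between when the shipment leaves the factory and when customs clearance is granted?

Causal path: the shipment leaves the factory → the container is loaded at the origin port → the vessel departs → the vessel arrives at the destination port → customs clearance is granted.
Total delay along the path: 16 + 84 + 28 + 73 = 201 days.

201 days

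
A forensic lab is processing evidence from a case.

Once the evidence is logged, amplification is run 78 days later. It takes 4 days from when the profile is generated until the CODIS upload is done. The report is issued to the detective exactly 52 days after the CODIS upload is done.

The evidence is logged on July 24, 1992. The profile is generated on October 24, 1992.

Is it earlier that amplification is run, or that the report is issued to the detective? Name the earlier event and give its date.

The evidence is logged: Jul 24, 1992.
Amplification is run: Jul 24, 1992 + 78 days = Oct 10, 1992.
The profile is generated: Oct 24, 1992.
The CODIS upload is done: Oct 24, 1992 + 4 days = Oct 28, 1992.
The report is issued to the detective: Oct 28, 1992 + 52 days = Dec 19, 1992.
Comparing: amplification is run on Oct 10, 1992 vs the report is issued to the detective on Dec 19, 1992. Earlier: amplification is run.

Amplification is run — October 10, 1992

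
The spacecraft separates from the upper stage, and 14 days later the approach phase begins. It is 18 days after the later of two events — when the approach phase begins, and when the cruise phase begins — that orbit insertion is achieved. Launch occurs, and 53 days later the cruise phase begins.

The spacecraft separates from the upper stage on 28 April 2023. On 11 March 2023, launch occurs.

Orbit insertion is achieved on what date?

The spacecraft separates from the upper stage: Apr 28, 2023.
The approach phase begins: Apr 28, 2023 + 14 days = May 12, 2023.
Launch occurs: Mar 11, 2023.
The cruise phase begins: Mar 11, 2023 + 53 days = May 3, 2023.
Both prerequisites met — the approach phase begins (May 12, 2023), the cruise phase begins (May 3, 2023); the later is May 12, 2023.
Orbit insertion is achieved: May 12, 2023 + 18 days = May 30, 2023.

30 May 2023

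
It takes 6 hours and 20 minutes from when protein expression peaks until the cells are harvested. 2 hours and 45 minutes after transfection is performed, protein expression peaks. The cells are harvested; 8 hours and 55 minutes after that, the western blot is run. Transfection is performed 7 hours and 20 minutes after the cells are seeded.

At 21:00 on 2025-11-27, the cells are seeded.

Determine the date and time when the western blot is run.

22:20 on 2025-11-28

The cells are seeded: 21:00 Nov 27, 2025.
Transfection is performed: 21:00 Nov 27, 2025 + 7h20m = 04:20 Nov 28, 2025.
Protein expression peaks: 04:20 Nov 28, 2025 + 2h45m = 07:05 Nov 28, 2025.
The cells are harvested: 07:05 Nov 28, 2025 + 6h20m = 13:25 Nov 28, 2025.
The western blot is run: 13:25 Nov 28, 2025 + 8h55m = 22:20 Nov 28, 2025.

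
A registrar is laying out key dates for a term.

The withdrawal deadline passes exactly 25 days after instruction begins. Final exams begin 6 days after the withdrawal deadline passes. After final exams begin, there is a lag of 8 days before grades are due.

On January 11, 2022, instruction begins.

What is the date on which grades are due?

February 19, 2022

Instruction begins: Jan 11, 2022.
The withdrawal deadline passes: Jan 11, 2022 + 25 days = Feb 5, 2022.
Final exams begin: Feb 5, 2022 + 6 days = Feb 11, 2022.
Grades are due: Feb 11, 2022 + 8 days = Feb 19, 2022.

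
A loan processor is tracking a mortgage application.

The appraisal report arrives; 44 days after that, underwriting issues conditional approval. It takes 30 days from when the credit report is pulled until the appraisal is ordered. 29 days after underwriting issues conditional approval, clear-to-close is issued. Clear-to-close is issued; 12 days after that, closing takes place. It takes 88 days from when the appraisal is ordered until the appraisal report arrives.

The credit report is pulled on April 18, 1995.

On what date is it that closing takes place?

November 7, 1995

The credit report is pulled: Apr 18, 1995.
The appraisal is ordered: Apr 18, 1995 + 30 days = May 18, 1995.
The appraisal report arrives: May 18, 1995 + 88 days = Aug 14, 1995.
Underwriting issues conditional approval: Aug 14, 1995 + 44 days = Sep 27, 1995.
Clear-to-close is issued: Sep 27, 1995 + 29 days = Oct 26, 1995.
Closing takes place: Oct 26, 1995 + 12 days = Nov 7, 1995.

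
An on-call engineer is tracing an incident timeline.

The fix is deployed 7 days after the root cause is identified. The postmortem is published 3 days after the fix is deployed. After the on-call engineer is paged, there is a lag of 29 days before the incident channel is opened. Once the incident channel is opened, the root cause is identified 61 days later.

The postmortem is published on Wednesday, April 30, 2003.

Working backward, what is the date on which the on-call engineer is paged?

Monday, January 20, 2003

The postmortem is published: Apr 30, 2003.
The fix is deployed: Apr 30, 2003 − 3 days = Apr 27, 2003.
The root cause is identified: Apr 27, 2003 − 7 days = Apr 20, 2003.
The incident channel is opened: Apr 20, 2003 − 61 days = Feb 18, 2003.
The on-call engineer is paged: Feb 18, 2003 − 29 days = Jan 20, 2003.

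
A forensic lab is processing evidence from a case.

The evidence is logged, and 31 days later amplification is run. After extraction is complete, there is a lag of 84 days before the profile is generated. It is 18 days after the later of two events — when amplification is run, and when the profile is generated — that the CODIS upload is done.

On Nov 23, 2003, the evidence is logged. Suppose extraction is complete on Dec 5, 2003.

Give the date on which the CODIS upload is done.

The evidence is logged: Nov 23, 2003.
Amplification is run: Nov 23, 2003 + 31 days = Dec 24, 2003.
Extraction is complete: Dec 5, 2003.
The profile is generated: Dec 5, 2003 + 84 days = Feb 27, 2004.
Both prerequisites met — amplification is run (Dec 24, 2003), the profile is generated (Feb 27, 2004); the later is Feb 27, 2004.
The CODIS upload is done: Feb 27, 2004 + 18 days = Mar 16, 2004.

Mar 16, 2004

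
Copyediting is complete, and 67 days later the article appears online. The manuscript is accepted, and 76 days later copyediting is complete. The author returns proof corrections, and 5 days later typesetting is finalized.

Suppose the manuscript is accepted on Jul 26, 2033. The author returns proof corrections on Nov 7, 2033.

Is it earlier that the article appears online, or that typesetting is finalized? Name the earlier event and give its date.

Typesetting is finalized — Nov 12, 2033

The manuscript is accepted: Jul 26, 2033.
Copyediting is complete: Jul 26, 2033 + 76 days = Oct 10, 2033.
The article appears online: Oct 10, 2033 + 67 days = Dec 16, 2033.
The author returns proof corrections: Nov 7, 2033.
Typesetting is finalized: Nov 7, 2033 + 5 days = Nov 12, 2033.
Comparing: the article appears online on Dec 16, 2033 vs typesetting is finalized on Nov 12, 2033. Earlier: typesetting is finalized.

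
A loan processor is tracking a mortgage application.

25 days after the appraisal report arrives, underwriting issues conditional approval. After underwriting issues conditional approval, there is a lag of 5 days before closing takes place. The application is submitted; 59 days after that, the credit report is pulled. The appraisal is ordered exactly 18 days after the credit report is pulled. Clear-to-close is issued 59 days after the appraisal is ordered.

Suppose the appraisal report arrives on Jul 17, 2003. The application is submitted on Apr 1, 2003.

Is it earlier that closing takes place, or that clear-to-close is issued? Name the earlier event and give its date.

The appraisal report arrives: Jul 17, 2003.
Underwriting issues conditional approval: Jul 17, 2003 + 25 days = Aug 11, 2003.
Closing takes place: Aug 11, 2003 + 5 days = Aug 16, 2003.
The application is submitted: Apr 1, 2003.
The credit report is pulled: Apr 1, 2003 + 59 days = May 30, 2003.
The appraisal is ordered: May 30, 2003 + 18 days = Jun 17, 2003.
Clear-to-close is issued: Jun 17, 2003 + 59 days = Aug 15, 2003.
Comparing: closing takes place on Aug 16, 2003 vs clear-to-close is issued on Aug 15, 2003. Earlier: clear-to-close is issued.

Clear-to-close is issued — Aug 15, 2003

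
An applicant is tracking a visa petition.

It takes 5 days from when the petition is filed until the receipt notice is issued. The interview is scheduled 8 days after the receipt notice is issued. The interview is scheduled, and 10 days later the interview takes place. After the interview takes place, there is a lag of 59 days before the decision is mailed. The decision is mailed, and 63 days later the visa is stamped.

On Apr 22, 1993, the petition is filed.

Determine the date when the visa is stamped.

Sep 14, 1993

The petition is filed: Apr 22, 1993.
The receipt notice is issued: Apr 22, 1993 + 5 days = Apr 27, 1993.
The interview is scheduled: Apr 27, 1993 + 8 days = May 5, 1993.
The interview takes place: May 5, 1993 + 10 days = May 15, 1993.
The decision is mailed: May 15, 1993 + 59 days = Jul 13, 1993.
The visa is stamped: Jul 13, 1993 + 63 days = Sep 14, 1993.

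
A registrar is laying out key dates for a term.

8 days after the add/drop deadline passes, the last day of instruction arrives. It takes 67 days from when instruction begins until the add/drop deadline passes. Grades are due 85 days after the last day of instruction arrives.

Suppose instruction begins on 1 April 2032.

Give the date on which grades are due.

Instruction begins: Apr 1, 2032.
The add/drop deadline passes: Apr 1, 2032 + 67 days = Jun 7, 2032.
The last day of instruction arrives: Jun 7, 2032 + 8 days = Jun 15, 2032.
Grades are due: Jun 15, 2032 + 85 days = Sep 8, 2032.

8 September 2032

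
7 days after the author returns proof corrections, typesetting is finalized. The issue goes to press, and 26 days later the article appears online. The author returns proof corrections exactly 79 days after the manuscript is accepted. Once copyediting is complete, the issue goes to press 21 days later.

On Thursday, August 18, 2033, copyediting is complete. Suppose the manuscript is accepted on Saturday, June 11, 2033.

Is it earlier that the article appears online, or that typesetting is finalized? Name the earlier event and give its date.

Typesetting is finalized — Monday, September 5, 2033

Copyediting is complete: Aug 18, 2033.
The issue goes to press: Aug 18, 2033 + 21 days = Sep 8, 2033.
The article appears online: Sep 8, 2033 + 26 days = Oct 4, 2033.
The manuscript is accepted: Jun 11, 2033.
The author returns proof corrections: Jun 11, 2033 + 79 days = Aug 29, 2033.
Typesetting is finalized: Aug 29, 2033 + 7 days = Sep 5, 2033.
Comparing: the article appears online on Oct 4, 2033 vs typesetting is finalized on Sep 5, 2033. Earlier: typesetting is finalized.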